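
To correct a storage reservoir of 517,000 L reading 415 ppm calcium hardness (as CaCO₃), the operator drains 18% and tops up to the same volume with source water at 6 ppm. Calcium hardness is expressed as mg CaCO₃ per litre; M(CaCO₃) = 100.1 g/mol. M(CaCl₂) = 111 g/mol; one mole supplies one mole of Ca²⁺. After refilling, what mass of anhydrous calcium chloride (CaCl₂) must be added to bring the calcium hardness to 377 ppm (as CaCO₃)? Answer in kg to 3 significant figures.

After draining 18% and refilling: 415 × 0.82 + 6 × 0.18 = 341.38 ppm.
Deficit to target: 377 − 341.38 = 35.62 mg/L.
As CaCO₃: 35.62 mg/L × 517,000 L = 18,420 g; ÷ 100.1 = 184 mol Ca²⁺.
Mass: 184 × 111 = 20,420 g.

20.4 kg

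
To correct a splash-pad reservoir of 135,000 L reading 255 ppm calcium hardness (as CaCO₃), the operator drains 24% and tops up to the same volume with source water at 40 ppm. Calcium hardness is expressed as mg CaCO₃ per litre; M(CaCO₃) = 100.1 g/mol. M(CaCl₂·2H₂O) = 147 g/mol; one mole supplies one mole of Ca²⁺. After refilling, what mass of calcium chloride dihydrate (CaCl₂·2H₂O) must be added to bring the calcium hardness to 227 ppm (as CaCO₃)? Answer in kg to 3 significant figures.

After draining 24% and refilling: 255 × 0.76 + 40 × 0.24 = 203.4 ppm.
Deficit to target: 227 − 203.4 = 23.6 mg/L.
As CaCO₃: 23.6 mg/L × 135,000 L = 3186 g; ÷ 100.1 = 31.83 mol Ca²⁺.
Mass: 31.83 × 147 = 4679 g.

4.68 kg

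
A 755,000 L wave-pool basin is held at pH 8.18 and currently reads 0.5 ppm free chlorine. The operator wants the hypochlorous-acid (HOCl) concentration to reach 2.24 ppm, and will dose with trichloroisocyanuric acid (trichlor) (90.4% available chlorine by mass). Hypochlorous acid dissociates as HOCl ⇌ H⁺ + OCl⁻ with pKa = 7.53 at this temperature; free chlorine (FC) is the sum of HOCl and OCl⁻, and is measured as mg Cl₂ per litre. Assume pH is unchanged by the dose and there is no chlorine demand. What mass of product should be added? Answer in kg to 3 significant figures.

[OCl⁻]/[HOCl] = 10^(pH − pKa) = 10^(8.18 − 7.53) = 4.467; fraction as HOCl = 1/(1 + 4.467) = 0.1829.
Free chlorine required for 2.24 ppm HOCl: 2.24 / 0.1829 = 12.25 ppm.
FC to add: 12.25 − 0.5 = 11.75 mg/L as Cl₂.
Cl₂ equivalent: 11.75 mg/L × 755,000 L = 8868 g.
Product at 90.4% available Cl: 8868 / 0.904 = 9810 g.

9.81 kg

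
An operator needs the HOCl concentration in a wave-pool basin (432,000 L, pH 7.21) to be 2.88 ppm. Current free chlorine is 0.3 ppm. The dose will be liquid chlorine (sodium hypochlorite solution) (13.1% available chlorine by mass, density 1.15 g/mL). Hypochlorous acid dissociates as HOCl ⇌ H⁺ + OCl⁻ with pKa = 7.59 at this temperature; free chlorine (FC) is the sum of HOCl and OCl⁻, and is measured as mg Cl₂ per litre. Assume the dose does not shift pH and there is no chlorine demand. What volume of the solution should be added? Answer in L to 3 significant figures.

10.8 L

[OCl⁻]/[HOCl] = 10^(pH − pKa) = 10^(7.21 − 7.59) = 0.4169; fraction as HOCl = 1/(1 + 0.4169) = 0.7058.
Free chlorine required for 2.88 ppm HOCl: 2.88 / 0.7058 = 4.081 ppm.
FC to add: 4.081 − 0.3 = 3.781 mg/L as Cl₂.
Cl₂ equivalent: 3.781 mg/L × 432,000 L = 1633 g.
Product at 13.1% available Cl: 1633 / 0.131 = 12,470 g.
Volume: 12,470 g ÷ 1.15 g/mL = 10,840 mL.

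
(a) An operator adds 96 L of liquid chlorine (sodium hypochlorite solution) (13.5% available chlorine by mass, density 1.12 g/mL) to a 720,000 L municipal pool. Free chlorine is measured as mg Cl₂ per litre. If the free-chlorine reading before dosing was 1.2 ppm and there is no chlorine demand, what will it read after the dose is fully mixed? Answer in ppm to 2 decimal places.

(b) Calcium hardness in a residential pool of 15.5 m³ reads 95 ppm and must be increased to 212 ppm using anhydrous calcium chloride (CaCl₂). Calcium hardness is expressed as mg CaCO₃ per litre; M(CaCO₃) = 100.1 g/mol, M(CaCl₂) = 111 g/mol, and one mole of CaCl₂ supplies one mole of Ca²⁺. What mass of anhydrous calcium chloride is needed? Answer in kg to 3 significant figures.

(a) Mass of solution: 96 L × 1000 mL/L × 1.12 g/mL = 107,500 g.
(a) Available chlorine delivered: 107,500 g × 0.135 = 14,520 g as Cl₂.
(a) Concentration rise: 14,520 g / 720,000 L = 20.16 mg/L = 20.16 ppm.
(a) Final FC: 1.2 + 20.16 = 21.36 ppm.

(b) Volume: 15.5 m³ = 15,500 L.
(b) Hardness to add: (212 − 95) = 117 mg/L as CaCO₃ × 15,500 L = 1814 g as CaCO₃.
(b) Moles of Ca²⁺ (1 mol Ca²⁺ ≡ 1 mol CaCO₃): 1814 / 100.1 g/mol = 18.12 mol.
(b) Mass of CaCl₂: 18.12 × 111 = 2011 g.

(a) 21.36 ppm; (b) 2.01 kg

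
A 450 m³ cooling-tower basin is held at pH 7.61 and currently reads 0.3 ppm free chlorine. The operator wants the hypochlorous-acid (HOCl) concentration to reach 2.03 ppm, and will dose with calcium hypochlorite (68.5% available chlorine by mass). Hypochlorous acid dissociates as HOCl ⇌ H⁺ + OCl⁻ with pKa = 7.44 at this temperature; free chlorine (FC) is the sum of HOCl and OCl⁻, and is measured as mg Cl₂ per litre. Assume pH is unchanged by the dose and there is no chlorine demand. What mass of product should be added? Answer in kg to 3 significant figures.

Volume: 450 m³ = 450,000 L.
[OCl⁻]/[HOCl] = 10^(pH − pKa) = 10^(7.61 − 7.44) = 1.479; fraction as HOCl = 1/(1 + 1.479) = 0.4034.
Free chlorine required for 2.03 ppm HOCl: 2.03 / 0.4034 = 5.033 ppm.
FC to add: 5.033 − 0.3 = 4.733 mg/L as Cl₂.
Cl₂ equivalent: 4.733 mg/L × 450,000 L = 2130 g.
Product at 68.5% available Cl: 2130 / 0.685 = 3109 g.

3.11 kg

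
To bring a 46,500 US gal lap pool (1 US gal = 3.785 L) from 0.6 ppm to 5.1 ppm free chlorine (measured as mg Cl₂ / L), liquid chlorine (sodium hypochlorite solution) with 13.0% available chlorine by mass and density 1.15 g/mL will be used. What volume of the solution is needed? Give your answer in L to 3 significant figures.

5.30 L

Volume: 46,500 US gal × 3.785 L/gal = 176,002 L.
Chlorine deficit: 5.1 − 0.6 = 4.5 ppm = 4.5 mg/L as Cl₂.
Cl₂ equivalent needed: 4.5 mg/L × 176,002 L = 792,000 mg = 792 g.
Product at 13.0% available chlorine: 792 / 0.13 = 6092 g.
Volume at density 1.15 g/mL: 6092 g ÷ 1.15 g/mL = 5298 mL.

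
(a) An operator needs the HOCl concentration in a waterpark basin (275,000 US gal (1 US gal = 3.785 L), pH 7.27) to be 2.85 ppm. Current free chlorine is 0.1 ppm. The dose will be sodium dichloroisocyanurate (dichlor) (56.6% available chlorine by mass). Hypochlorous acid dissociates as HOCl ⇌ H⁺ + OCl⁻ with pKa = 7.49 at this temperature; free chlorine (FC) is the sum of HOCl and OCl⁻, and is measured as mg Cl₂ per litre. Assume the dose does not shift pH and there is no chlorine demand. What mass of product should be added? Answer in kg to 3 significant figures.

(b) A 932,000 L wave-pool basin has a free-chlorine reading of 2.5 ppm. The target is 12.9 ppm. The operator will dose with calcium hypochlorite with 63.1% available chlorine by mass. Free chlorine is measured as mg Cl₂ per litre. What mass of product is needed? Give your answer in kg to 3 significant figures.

(a) 8.22 kg; (b) 15.4 kg

(a) Volume: 275,000 US gal × 3.785 L/gal = 1,040,875 L.
(a) [OCl⁻]/[HOCl] = 10^(pH − pKa) = 10^(7.27 − 7.49) = 0.6026; fraction as HOCl = 1/(1 + 0.6026) = 0.624.
(a) Free chlorine required for 2.85 ppm HOCl: 2.85 / 0.624 = 4.567 ppm.
(a) FC to add: 4.567 − 0.1 = 4.467 mg/L as Cl₂.
(a) Cl₂ equivalent: 4.467 mg/L × 1,040,875 L = 4650 g.
(a) Product at 56.6% available Cl: 4650 / 0.566 = 8215 g.

(b) Chlorine deficit: 12.9 − 2.5 = 10.4 ppm = 10.4 mg/L as Cl₂.
(b) Cl₂ equivalent needed: 10.4 mg/L × 932,000 L = 9,693,000 mg = 9693 g.
(b) Product at 63.1% available chlorine: 9693 / 0.631 = 15,360 g.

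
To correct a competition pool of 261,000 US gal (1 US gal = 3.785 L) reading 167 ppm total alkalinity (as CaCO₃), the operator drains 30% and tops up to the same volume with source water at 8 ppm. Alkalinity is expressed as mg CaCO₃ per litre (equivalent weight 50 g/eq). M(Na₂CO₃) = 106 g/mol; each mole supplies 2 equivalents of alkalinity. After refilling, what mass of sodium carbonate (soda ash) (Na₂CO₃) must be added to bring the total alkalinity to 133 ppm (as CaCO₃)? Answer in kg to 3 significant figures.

14.3 kg

Volume: 261,000 US gal × 3.785 L/gal = 987,885 L.
After draining 30% and refilling: 167 × 0.70 + 8 × 0.30 = 119.3 ppm.
Deficit to target: 133 − 119.3 = 13.7 mg/L.
As CaCO₃: 13.7 mg/L × 987,885 L = 13,530 g; ÷ 50 g/eq ÷ 2 = 135.3 mol Na₂CO₃.
Mass: 135.3 × 106 = 14,350 g.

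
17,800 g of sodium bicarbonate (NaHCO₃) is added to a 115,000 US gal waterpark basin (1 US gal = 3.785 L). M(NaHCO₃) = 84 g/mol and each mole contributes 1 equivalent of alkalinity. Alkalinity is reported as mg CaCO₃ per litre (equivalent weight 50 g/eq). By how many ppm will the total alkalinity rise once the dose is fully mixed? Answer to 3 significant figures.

24.3 ppm

Volume: 115,000 US gal × 3.785 L/gal = 435,275 L.
Moles of NaHCO₃: 17,800 g ÷ 84 g/mol = 211.9 mol → 211.9 eq of alkalinity.
As CaCO₃: 211.9 eq × 50 g/eq = 10,600 g.
Rise: 10,600 g / 435,275 L × 1000 = 24.34 mg/L.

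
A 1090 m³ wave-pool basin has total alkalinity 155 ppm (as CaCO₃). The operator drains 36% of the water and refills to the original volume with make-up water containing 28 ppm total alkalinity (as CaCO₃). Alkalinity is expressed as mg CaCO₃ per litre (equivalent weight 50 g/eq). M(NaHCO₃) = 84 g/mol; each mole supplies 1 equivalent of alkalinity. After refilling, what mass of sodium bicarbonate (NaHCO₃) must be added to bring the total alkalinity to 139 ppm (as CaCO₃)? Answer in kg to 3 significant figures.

Volume: 1090 m³ = 1,090,000 L.
After draining 36% and refilling: 155 × 0.64 + 28 × 0.36 = 109.28 ppm.
Deficit to target: 139 − 109.28 = 29.72 mg/L.
As CaCO₃: 29.72 mg/L × 1,090,000 L = 32,390 g; ÷ 50 g/eq ÷ 1 = 647.9 mol NaHCO₃.
Mass: 647.9 × 84 = 54,420 g.

54.4 kg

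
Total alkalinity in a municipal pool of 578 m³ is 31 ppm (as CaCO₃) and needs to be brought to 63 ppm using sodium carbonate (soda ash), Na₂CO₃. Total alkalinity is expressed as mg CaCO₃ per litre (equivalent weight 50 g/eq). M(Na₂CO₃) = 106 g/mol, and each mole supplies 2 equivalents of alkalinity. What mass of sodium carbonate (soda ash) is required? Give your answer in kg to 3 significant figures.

19.6 kg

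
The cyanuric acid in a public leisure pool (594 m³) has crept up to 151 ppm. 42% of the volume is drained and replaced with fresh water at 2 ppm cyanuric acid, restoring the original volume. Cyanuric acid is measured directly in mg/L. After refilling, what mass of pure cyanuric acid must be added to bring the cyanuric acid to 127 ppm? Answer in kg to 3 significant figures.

Volume: 594 m³ = 594,000 L.
After draining 42% and refilling: 151 × 0.58 + 2 × 0.42 = 88.42 ppm.
Deficit to target: 127 − 88.42 = 38.58 mg/L.
Mass: 38.58 mg/L × 594,000 L = 22,920 g cyanuric acid.

22.9 kg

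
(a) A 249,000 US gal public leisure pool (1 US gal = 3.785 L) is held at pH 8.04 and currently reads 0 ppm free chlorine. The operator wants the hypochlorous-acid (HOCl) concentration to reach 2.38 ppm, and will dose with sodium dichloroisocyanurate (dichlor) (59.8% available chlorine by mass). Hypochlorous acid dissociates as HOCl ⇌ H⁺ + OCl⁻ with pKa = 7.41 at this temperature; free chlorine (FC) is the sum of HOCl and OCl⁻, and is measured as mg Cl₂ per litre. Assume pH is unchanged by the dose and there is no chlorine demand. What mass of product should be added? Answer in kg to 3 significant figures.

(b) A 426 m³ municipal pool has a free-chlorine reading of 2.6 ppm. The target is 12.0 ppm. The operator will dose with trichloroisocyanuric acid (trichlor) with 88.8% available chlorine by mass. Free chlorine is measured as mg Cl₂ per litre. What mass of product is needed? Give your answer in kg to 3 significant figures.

(a) 19.8 kg; (b) 4.51 kg

(a) Volume: 249,000 US gal × 3.785 L/gal = 942,465 L.
(a) [OCl⁻]/[HOCl] = 10^(pH − pKa) = 10^(8.04 − 7.41) = 4.266; fraction as HOCl = 1/(1 + 4.266) = 0.1899.
(a) Free chlorine required for 2.38 ppm HOCl: 2.38 / 0.1899 = 12.53 ppm.
(a) FC to add: 12.53 − 0 = 12.53 mg/L as Cl₂.
(a) Cl₂ equivalent: 12.53 mg/L × 942,465 L = 11,810 g.
(a) Product at 59.8% available Cl: 11,810 / 0.598 = 19,750 g.

(b) Volume: 426 m³ = 426,000 L.
(b) Chlorine deficit: 12.0 − 2.6 = 9.4 ppm = 9.4 mg/L as Cl₂.
(b) Cl₂ equivalent needed: 9.4 mg/L × 426,000 L = 4,004,000 mg = 4004 g.
(b) Product at 88.8% available chlorine: 4004 / 0.888 = 4509 g.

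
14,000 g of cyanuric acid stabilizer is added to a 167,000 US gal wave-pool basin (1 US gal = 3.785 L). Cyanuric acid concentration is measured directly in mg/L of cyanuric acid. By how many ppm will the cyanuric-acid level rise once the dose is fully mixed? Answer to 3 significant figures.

22.1 ppm

Volume: 167,000 US gal × 3.785 L/gal = 632,095 L.
Rise: 14,000 g / 632,095 L × 1000 = 22.15 mg/L.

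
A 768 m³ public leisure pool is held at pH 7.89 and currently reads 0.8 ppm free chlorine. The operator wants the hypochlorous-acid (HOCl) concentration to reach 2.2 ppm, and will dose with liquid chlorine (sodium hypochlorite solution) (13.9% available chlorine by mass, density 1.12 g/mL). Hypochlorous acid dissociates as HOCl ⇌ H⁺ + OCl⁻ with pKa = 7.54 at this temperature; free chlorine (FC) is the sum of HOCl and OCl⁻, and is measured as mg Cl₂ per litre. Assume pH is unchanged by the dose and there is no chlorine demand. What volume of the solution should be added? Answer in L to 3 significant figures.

Volume: 768 m³ = 768,000 L.
[OCl⁻]/[HOCl] = 10^(pH − pKa) = 10^(7.89 − 7.54) = 2.239; fraction as HOCl = 1/(1 + 2.239) = 0.3088.
Free chlorine required for 2.2 ppm HOCl: 2.2 / 0.3088 = 7.125 ppm.
FC to add: 7.125 − 0.8 = 6.325 mg/L as Cl₂.
Cl₂ equivalent: 6.325 mg/L × 768,000 L = 4858 g.
Product at 13.9% available Cl: 4858 / 0.139 = 34,950 g.
Volume: 34,950 g ÷ 1.12 g/mL = 31,200 mL.

31.2 L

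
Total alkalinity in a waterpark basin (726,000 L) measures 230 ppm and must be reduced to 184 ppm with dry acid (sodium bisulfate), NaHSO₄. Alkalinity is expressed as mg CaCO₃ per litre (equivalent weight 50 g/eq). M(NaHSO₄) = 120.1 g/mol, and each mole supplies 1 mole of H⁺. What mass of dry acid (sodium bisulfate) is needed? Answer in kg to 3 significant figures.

Alkalinity to neutralize: (230 − 184) = 46 mg/L as CaCO₃ × 726,000 L = 33,400 g as CaCO₃.
Equivalents of H⁺ required: 33,400 ÷ 50 g/eq = 667.9 eq = 667.9 mol NaHSO₄.
Mass of NaHSO₄: 667.9 × 120.1 = 80,220 g.

80.2 kg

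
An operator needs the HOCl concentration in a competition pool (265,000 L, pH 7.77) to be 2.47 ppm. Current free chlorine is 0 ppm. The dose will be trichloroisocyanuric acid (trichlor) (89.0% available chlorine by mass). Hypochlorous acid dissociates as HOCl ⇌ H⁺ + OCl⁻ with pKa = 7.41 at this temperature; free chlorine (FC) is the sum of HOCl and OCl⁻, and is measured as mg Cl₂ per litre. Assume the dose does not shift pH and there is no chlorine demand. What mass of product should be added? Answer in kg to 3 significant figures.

[OCl⁻]/[HOCl] = 10^(pH − pKa) = 10^(7.77 − 7.41) = 2.291; fraction as HOCl = 1/(1 + 2.291) = 0.3039.
Free chlorine required for 2.47 ppm HOCl: 2.47 / 0.3039 = 8.128 ppm.
FC to add: 8.128 − 0 = 8.128 mg/L as Cl₂.
Cl₂ equivalent: 8.128 mg/L × 265,000 L = 2154 g.
Product at 89.0% available Cl: 2154 / 0.89 = 2420 g.

2.42 kg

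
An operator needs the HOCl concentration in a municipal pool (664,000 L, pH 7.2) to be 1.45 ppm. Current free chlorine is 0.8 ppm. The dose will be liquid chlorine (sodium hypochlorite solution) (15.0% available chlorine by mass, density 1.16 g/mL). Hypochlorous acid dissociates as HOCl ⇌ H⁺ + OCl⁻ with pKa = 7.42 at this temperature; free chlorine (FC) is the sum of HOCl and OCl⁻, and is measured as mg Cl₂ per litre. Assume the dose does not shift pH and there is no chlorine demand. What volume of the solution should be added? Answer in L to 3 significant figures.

[OCl⁻]/[HOCl] = 10^(pH − pKa) = 10^(7.2 − 7.42) = 0.6026; fraction as HOCl = 1/(1 + 0.6026) = 0.624.
Free chlorine required for 1.45 ppm HOCl: 1.45 / 0.624 = 2.324 ppm.
FC to add: 2.324 − 0.8 = 1.524 mg/L as Cl₂.
Cl₂ equivalent: 1.524 mg/L × 664,000 L = 1012 g.
Product at 15.0% available Cl: 1012 / 0.15 = 6745 g.
Volume: 6745 g ÷ 1.16 g/mL = 5815 mL.

5.81 L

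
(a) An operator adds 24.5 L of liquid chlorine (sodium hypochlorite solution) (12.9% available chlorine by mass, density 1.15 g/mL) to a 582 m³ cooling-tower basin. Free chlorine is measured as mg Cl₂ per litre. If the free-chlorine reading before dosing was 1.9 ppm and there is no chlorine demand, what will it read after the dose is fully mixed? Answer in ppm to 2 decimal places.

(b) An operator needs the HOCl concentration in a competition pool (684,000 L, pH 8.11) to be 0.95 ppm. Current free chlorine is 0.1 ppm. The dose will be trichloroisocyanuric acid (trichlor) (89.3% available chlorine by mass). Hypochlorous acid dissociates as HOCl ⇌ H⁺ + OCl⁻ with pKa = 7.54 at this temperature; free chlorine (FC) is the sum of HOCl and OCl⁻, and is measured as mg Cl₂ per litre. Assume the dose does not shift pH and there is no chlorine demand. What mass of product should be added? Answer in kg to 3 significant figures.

(a) 8.14 ppm; (b) 3.35 kg

(a) Volume: 582 m³ = 582,000 L.
(a) Mass of solution: 24.5 L × 1000 mL/L × 1.15 g/mL = 28,170 g.
(a) Available chlorine delivered: 28,170 g × 0.129 = 3635 g as Cl₂.
(a) Concentration rise: 3635 g / 582,000 L = 6.245 mg/L = 6.24 ppm.
(a) Final FC: 1.9 + 6.24 = 8.14 ppm.

(b) [OCl⁻]/[HOCl] = 10^(pH − pKa) = 10^(8.11 − 7.54) = 3.715; fraction as HOCl = 1/(1 + 3.715) = 0.2121.
(b) Free chlorine required for 0.95 ppm HOCl: 0.95 / 0.2121 = 4.48 ppm.
(b) FC to add: 4.48 − 0.1 = 4.38 mg/L as Cl₂.
(b) Cl₂ equivalent: 4.38 mg/L × 684,000 L = 2996 g.
(b) Product at 89.3% available Cl: 2996 / 0.893 = 3355 g.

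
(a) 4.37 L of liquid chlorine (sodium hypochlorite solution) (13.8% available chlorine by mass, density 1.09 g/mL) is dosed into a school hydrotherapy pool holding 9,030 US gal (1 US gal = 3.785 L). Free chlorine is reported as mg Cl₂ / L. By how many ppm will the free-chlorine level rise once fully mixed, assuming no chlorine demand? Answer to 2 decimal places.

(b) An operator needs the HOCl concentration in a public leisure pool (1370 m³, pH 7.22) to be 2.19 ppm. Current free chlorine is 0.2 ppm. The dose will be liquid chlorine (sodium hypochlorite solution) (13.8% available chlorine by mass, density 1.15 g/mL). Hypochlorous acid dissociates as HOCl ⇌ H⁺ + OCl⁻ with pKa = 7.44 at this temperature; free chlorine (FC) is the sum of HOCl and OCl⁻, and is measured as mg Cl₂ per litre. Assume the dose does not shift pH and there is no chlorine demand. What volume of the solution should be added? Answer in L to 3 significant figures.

(a) Volume: 9,030 US gal × 3.785 L/gal = 34,179 L.
(a) Mass of solution: 4.37 L × 1000 mL/L × 1.09 g/mL = 4763 g.
(a) Available chlorine delivered: 4763 g × 0.138 = 657.3 g as Cl₂.
(a) Concentration rise: 657.3 g / 34,179 L = 19.23 mg/L = 19.23 ppm.

(b) Volume: 1370 m³ = 1,370,000 L.
(b) [OCl⁻]/[HOCl] = 10^(pH − pKa) = 10^(7.22 − 7.44) = 0.6026; fraction as HOCl = 1/(1 + 0.6026) = 0.624.
(b) Free chlorine required for 2.19 ppm HOCl: 2.19 / 0.624 = 3.51 ppm.
(b) FC to add: 3.51 − 0.2 = 3.31 mg/L as Cl₂.
(b) Cl₂ equivalent: 3.31 mg/L × 1,370,000 L = 4534 g.
(b) Product at 13.8% available Cl: 4534 / 0.138 = 32,860 g.
(b) Volume: 32,860 g ÷ 1.15 g/mL = 28,570 mL.

(a) 19.23 ppm; (b) 28.6 L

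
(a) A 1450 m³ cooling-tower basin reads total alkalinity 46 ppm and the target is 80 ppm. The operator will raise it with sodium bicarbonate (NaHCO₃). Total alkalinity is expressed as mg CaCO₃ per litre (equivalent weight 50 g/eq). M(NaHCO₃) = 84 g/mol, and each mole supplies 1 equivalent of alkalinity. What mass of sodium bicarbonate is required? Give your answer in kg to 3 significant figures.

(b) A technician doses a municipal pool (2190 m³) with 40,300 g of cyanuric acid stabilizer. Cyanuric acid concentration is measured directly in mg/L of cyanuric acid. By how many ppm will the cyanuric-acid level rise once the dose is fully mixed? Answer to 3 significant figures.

(a) Volume: 1450 m³ = 1,450,000 L.
(a) Alkalinity to add: (80 − 46) = 34 mg/L as CaCO₃ × 1,450,000 L = 49,300 g as CaCO₃.
(a) Equivalents: 49,300 g ÷ 50 g/eq = 986 eq.
(a) NaHCO₃ supplies 1 eq per mole → 986 mol.
(a) Mass: 986 mol × 84 g/mol = 82,820 g.

(b) Volume: 2190 m³ = 2,190,000 L.
(b) Rise: 40,300 g / 2,190,000 L × 1000 = 18.4 mg/L.

(a) 82.8 kg; (b) 18.4 ppm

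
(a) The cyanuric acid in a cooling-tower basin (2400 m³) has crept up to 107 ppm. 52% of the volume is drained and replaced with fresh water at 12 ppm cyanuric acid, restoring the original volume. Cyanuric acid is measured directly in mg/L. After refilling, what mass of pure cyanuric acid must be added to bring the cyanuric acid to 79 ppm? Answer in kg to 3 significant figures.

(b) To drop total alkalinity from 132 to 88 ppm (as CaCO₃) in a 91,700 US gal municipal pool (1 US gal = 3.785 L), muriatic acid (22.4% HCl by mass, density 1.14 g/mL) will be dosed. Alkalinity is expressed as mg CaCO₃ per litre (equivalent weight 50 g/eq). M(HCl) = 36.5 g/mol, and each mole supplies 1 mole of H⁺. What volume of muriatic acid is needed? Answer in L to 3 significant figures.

(a) Volume: 2400 m³ = 2,400,000 L.
(a) After draining 52% and refilling: 107 × 0.48 + 12 × 0.52 = 57.6 ppm.
(a) Deficit to target: 79 − 57.6 = 21.4 mg/L.
(a) Mass: 21.4 mg/L × 2,400,000 L = 51,360 g cyanuric acid.

(b) Volume: 91,700 US gal × 3.785 L/gal = 347,084 L.
(b) Alkalinity to neutralize: (132 − 88) = 44 mg/L as CaCO₃ × 347,084 L = 15,270 g as CaCO₃.
(b) Equivalents of H⁺ required: 15,270 ÷ 50 g/eq = 305.4 eq = 305.4 mol HCl.
(b) Mass of HCl: 305.4 × 36.5 = 11,150 g.
(b) Mass of 22.4% solution: 11,150 / 0.224 = 49,770 g.
(b) Volume: 49,770 g ÷ 1.14 g/mL = 43,660 mL.

(a) 51.4 kg; (b) 43.7 L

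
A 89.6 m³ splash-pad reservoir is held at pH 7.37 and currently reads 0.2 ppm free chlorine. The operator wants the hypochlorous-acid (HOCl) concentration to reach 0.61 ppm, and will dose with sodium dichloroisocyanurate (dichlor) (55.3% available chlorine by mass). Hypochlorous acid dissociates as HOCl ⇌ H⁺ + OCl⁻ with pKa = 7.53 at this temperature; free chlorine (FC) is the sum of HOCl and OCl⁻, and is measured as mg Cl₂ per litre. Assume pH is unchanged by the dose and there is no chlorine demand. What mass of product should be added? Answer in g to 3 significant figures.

135 g

Volume: 89.6 m³ = 89,600 L.
[OCl⁻]/[HOCl] = 10^(pH − pKa) = 10^(7.37 − 7.53) = 0.6918; fraction as HOCl = 1/(1 + 0.6918) = 0.5911.
Free chlorine required for 0.61 ppm HOCl: 0.61 / 0.5911 = 1.032 ppm.
FC to add: 1.032 − 0.2 = 0.832 mg/L as Cl₂.
Cl₂ equivalent: 0.832 mg/L × 89,600 L = 74.55 g.
Product at 55.3% available Cl: 74.55 / 0.553 = 134.8 g.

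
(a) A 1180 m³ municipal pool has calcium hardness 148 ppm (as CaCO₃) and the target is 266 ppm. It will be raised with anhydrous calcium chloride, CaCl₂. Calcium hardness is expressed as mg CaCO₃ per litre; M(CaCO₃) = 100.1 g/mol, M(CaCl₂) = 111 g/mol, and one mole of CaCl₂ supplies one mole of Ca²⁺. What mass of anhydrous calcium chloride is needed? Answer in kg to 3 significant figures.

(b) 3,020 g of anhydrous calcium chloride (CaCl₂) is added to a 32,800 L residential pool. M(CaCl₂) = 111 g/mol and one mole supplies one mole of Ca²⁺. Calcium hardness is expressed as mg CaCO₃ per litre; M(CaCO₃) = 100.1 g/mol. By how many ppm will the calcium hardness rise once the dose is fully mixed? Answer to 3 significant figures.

(a) 154 kg; (b) 83.0 ppm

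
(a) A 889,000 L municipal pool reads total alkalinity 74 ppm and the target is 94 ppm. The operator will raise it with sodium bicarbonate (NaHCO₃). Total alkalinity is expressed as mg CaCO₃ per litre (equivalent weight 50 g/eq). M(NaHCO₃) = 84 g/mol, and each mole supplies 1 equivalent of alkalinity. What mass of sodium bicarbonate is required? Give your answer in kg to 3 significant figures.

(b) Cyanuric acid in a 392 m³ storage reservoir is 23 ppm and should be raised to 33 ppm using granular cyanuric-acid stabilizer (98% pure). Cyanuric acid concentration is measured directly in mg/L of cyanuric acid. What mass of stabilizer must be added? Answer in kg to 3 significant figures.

(a) 29.9 kg; (b) 4.00 kg

(a) Alkalinity to add: (94 − 74) = 20 mg/L as CaCO₃ × 889,000 L = 17,780 g as CaCO₃.
(a) Equivalents: 17,780 g ÷ 50 g/eq = 355.6 eq.
(a) NaHCO₃ supplies 1 eq per mole → 355.6 mol.
(a) Mass: 355.6 mol × 84 g/mol = 29,870 g.

(b) Volume: 392 m³ = 392,000 L.
(b) CYA to add: (33 − 23) = 10 mg/L × 392,000 L = 3920 g cyanuric acid.
(b) At 98% purity: 3920 / 0.98 = 4000 g product.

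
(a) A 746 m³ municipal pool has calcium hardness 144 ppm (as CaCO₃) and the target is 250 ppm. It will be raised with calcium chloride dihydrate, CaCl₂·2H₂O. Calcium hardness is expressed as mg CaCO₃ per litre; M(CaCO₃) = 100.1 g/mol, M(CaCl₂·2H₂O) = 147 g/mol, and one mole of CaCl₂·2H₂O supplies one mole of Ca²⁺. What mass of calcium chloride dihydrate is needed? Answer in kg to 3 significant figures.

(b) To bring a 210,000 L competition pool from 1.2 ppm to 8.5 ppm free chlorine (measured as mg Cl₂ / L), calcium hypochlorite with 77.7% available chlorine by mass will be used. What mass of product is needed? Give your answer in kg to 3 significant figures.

(a) Volume: 746 m³ = 746,000 L.
(a) Hardness to add: (250 − 144) = 106 mg/L as CaCO₃ × 746,000 L = 79,080 g as CaCO₃.
(a) Moles of Ca²⁺ (1 mol Ca²⁺ ≡ 1 mol CaCO₃): 79,080 / 100.1 g/mol = 790 mol.
(a) Mass of CaCl₂·2H₂O: 790 × 147 = 116,100 g.

(b) Chlorine deficit: 8.5 − 1.2 = 7.3 ppm = 7.3 mg/L as Cl₂.
(b) Cl₂ equivalent needed: 7.3 mg/L × 210,000 L = 1,533,000 mg = 1533 g.
(b) Product at 77.7% available chlorine: 1533 / 0.777 = 1973 g.

(a) 116 kg; (b) 1.97 kg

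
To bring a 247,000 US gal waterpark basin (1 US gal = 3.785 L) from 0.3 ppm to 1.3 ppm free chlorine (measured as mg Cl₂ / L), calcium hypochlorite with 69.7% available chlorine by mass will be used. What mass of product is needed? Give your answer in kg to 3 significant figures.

1.34 kg

Volume: 247,000 US gal × 3.785 L/gal = 934,895 L.
Chlorine deficit: 1.3 − 0.3 = 1 ppm = 1 mg/L as Cl₂.
Cl₂ equivalent needed: 1 mg/L × 934,895 L = 934,900 mg = 934.9 g.
Product at 69.7% available chlorine: 934.9 / 0.697 = 1341 g.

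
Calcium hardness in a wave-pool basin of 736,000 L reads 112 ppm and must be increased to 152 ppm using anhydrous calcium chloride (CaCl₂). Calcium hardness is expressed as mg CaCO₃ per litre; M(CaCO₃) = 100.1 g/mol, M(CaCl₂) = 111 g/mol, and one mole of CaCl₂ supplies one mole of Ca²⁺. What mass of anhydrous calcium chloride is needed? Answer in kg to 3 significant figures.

32.6 kg

Hardness to add: (152 − 112) = 40 mg/L as CaCO₃ × 736,000 L = 29,440 g as CaCO₃.
Moles of Ca²⁺ (1 mol Ca²⁺ ≡ 1 mol CaCO₃): 29,440 / 100.1 g/mol = 294.1 mol.
Mass of CaCl₂: 294.1 × 111 = 32,650 g.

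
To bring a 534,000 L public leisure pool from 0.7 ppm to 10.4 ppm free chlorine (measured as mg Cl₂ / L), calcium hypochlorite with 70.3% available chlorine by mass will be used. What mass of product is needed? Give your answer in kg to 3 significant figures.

Chlorine deficit: 10.4 − 0.7 = 9.7 ppm = 9.7 mg/L as Cl₂.
Cl₂ equivalent needed: 9.7 mg/L × 534,000 L = 5,180,000 mg = 5180 g.
Product at 70.3% available chlorine: 5180 / 0.703 = 7368 g.

7.37 kg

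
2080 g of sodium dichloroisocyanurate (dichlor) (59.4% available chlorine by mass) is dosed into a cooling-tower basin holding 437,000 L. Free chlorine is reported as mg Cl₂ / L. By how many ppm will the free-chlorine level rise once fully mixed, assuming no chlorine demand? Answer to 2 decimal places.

2.83 ppm

Available chlorine delivered: 2080 g × 0.594 = 1236 g as Cl₂.
Concentration rise: 1236 g / 437,000 L = 2.827 mg/L = 2.83 ppm.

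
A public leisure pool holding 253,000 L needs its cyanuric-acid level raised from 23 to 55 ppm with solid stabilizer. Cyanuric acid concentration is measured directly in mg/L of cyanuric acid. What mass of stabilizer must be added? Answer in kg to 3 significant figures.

CYA to add: (55 − 23) = 32 mg/L × 253,000 L = 8096 g cyanuric acid.

8.10 kg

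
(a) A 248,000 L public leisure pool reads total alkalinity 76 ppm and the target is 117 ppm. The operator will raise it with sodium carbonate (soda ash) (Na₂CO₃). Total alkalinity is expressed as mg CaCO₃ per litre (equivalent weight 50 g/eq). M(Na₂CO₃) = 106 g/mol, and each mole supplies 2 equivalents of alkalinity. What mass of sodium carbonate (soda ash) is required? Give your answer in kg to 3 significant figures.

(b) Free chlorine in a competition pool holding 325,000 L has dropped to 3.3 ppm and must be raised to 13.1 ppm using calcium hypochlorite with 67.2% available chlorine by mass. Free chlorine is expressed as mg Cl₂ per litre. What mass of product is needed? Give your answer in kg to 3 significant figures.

(a) Alkalinity to add: (117 − 76) = 41 mg/L as CaCO₃ × 248,000 L = 10,170 g as CaCO₃.
(a) Equivalents: 10,170 g ÷ 50 g/eq = 203.4 eq.
(a) Each mole of Na₂CO₃ supplies 2 eq, so 203.4 / 2 = 101.7 mol.
(a) Mass: 101.7 mol × 106 g/mol = 10,780 g.

(b) Chlorine deficit: 13.1 − 3.3 = 9.8 ppm = 9.8 mg/L as Cl₂.
(b) Cl₂ equivalent needed: 9.8 mg/L × 325,000 L = 3,185,000 mg = 3185 g.
(b) Product at 67.2% available chlorine: 3185 / 0.672 = 4740 g.

(a) 10.8 kg; (b) 4.74 kg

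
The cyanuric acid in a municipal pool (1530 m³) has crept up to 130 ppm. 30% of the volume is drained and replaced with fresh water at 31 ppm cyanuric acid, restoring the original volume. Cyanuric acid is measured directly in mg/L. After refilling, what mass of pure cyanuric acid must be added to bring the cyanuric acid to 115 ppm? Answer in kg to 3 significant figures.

22.5 kg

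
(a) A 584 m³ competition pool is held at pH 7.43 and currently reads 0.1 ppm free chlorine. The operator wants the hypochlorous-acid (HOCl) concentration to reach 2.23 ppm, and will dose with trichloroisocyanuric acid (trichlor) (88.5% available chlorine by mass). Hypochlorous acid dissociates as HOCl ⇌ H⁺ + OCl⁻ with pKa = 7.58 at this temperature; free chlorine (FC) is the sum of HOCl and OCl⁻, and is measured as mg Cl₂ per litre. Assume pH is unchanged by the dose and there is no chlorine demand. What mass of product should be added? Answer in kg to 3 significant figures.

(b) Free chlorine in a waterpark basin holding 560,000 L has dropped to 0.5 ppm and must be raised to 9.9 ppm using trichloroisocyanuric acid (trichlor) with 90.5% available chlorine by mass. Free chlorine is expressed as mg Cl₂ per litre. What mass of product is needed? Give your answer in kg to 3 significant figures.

(a) Volume: 584 m³ = 584,000 L.
(a) [OCl⁻]/[HOCl] = 10^(pH − pKa) = 10^(7.43 − 7.58) = 0.7079; fraction as HOCl = 1/(1 + 0.7079) = 0.5855.
(a) Free chlorine required for 2.23 ppm HOCl: 2.23 / 0.5855 = 3.809 ppm.
(a) FC to add: 3.809 − 0.1 = 3.709 mg/L as Cl₂.
(a) Cl₂ equivalent: 3.709 mg/L × 584,000 L = 2166 g.
(a) Product at 88.5% available Cl: 2166 / 0.885 = 2447 g.

(b) Chlorine deficit: 9.9 − 0.5 = 9.4 ppm = 9.4 mg/L as Cl₂.
(b) Cl₂ equivalent needed: 9.4 mg/L × 560,000 L = 5,264,000 mg = 5264 g.
(b) Product at 90.5% available chlorine: 5264 / 0.905 = 5817 g.

(a) 2.45 kg; (b) 5.82 kg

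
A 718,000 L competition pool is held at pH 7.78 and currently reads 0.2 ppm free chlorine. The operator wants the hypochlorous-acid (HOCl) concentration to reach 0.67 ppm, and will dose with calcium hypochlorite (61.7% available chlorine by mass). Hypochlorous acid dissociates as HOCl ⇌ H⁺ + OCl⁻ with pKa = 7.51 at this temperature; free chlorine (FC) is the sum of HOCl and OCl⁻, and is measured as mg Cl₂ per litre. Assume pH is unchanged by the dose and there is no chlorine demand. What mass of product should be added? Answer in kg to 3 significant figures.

[OCl⁻]/[HOCl] = 10^(pH − pKa) = 10^(7.78 − 7.51) = 1.862; fraction as HOCl = 1/(1 + 1.862) = 0.3494.
Free chlorine required for 0.67 ppm HOCl: 0.67 / 0.3494 = 1.918 ppm.
FC to add: 1.918 − 0.2 = 1.718 mg/L as Cl₂.
Cl₂ equivalent: 1.718 mg/L × 718,000 L = 1233 g.
Product at 61.7% available Cl: 1233 / 0.617 = 1999 g.

2.00 kg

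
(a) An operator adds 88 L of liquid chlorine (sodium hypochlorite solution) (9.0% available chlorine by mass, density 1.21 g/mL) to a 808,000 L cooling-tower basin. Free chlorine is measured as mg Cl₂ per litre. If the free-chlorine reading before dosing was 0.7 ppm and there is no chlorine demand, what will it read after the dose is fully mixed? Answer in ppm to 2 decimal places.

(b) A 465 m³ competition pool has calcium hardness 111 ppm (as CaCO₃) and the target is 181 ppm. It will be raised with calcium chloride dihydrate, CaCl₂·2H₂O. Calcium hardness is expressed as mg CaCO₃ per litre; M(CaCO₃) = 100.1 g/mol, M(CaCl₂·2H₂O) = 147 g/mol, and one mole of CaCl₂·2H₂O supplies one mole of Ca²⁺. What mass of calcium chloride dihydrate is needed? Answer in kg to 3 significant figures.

(a) Mass of solution: 88 L × 1000 mL/L × 1.21 g/mL = 106,500 g.
(a) Available chlorine delivered: 106,500 g × 0.09 = 9583 g as Cl₂.
(a) Concentration rise: 9583 g / 808,000 L = 11.86 mg/L = 11.86 ppm.
(a) Final FC: 0.7 + 11.86 = 12.56 ppm.

(b) Volume: 465 m³ = 465,000 L.
(b) Hardness to add: (181 − 111) = 70 mg/L as CaCO₃ × 465,000 L = 32,550 g as CaCO₃.
(b) Moles of Ca²⁺ (1 mol Ca²⁺ ≡ 1 mol CaCO₃): 32,550 / 100.1 g/mol = 325.2 mol.
(b) Mass of CaCl₂·2H₂O: 325.2 × 147 = 47,800 g.

(a) 12.56 ppm; (b) 47.8 kg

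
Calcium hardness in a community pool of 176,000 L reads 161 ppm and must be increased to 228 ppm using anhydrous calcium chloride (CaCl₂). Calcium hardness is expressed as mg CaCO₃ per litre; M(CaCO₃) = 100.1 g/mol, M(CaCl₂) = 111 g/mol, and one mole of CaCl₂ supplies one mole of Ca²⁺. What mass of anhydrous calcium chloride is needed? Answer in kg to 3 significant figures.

13.1 kg

Hardness to add: (228 − 161) = 67 mg/L as CaCO₃ × 176,000 L = 11,790 g as CaCO₃.
Moles of Ca²⁺ (1 mol Ca²⁺ ≡ 1 mol CaCO₃): 11,790 / 100.1 g/mol = 117.8 mol.
Mass of CaCl₂: 117.8 × 111 = 13,080 g.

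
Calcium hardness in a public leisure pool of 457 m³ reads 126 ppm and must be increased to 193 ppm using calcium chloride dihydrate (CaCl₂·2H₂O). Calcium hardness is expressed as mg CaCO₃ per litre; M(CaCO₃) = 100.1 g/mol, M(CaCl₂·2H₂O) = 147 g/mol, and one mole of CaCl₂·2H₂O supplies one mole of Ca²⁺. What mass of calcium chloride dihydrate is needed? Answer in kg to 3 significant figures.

45.0 kg

Volume: 457 m³ = 457,000 L.
Hardness to add: (193 − 126) = 67 mg/L as CaCO₃ × 457,000 L = 30,620 g as CaCO₃.
Moles of Ca²⁺ (1 mol Ca²⁺ ≡ 1 mol CaCO₃): 30,620 / 100.1 g/mol = 305.9 mol.
Mass of CaCl₂·2H₂O: 305.9 × 147 = 44,960 g.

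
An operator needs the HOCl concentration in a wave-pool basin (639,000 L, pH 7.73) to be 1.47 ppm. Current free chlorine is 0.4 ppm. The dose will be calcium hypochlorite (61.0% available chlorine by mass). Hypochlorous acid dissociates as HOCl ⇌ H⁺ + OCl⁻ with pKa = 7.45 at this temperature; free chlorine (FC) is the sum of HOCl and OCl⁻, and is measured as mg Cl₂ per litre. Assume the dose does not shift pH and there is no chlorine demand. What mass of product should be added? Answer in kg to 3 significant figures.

4.06 kg

[OCl⁻]/[HOCl] = 10^(pH − pKa) = 10^(7.73 − 7.45) = 1.905; fraction as HOCl = 1/(1 + 1.905) = 0.3442.
Free chlorine required for 1.47 ppm HOCl: 1.47 / 0.3442 = 4.271 ppm.
FC to add: 4.271 − 0.4 = 3.871 mg/L as Cl₂.
Cl₂ equivalent: 3.871 mg/L × 639,000 L = 2474 g.
Product at 61.0% available Cl: 2474 / 0.61 = 4055 g.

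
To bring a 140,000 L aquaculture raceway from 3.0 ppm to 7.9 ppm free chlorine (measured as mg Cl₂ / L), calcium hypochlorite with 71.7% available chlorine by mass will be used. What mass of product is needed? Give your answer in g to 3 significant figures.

957 g

Chlorine deficit: 7.9 − 3.0 = 4.9 ppm = 4.9 mg/L as Cl₂.
Cl₂ equivalent needed: 4.9 mg/L × 140,000 L = 686,000 mg = 686 g.
Product at 71.7% available chlorine: 686 / 0.717 = 956.8 g.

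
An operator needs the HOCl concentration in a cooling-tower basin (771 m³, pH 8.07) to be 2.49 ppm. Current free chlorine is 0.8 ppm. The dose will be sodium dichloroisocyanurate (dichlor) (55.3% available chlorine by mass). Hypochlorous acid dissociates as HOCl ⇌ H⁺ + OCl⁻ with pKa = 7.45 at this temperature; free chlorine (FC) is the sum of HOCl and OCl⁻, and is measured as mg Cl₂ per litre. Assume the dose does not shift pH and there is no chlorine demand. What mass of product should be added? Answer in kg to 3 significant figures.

16.8 kg

Volume: 771 m³ = 771,000 L.
[OCl⁻]/[HOCl] = 10^(pH − pKa) = 10^(8.07 − 7.45) = 4.169; fraction as HOCl = 1/(1 + 4.169) = 0.1935.
Free chlorine required for 2.49 ppm HOCl: 2.49 / 0.1935 = 12.87 ppm.
FC to add: 12.87 − 0.8 = 12.07 mg/L as Cl₂.
Cl₂ equivalent: 12.07 mg/L × 771,000 L = 9306 g.
Product at 55.3% available Cl: 9306 / 0.553 = 16,830 g.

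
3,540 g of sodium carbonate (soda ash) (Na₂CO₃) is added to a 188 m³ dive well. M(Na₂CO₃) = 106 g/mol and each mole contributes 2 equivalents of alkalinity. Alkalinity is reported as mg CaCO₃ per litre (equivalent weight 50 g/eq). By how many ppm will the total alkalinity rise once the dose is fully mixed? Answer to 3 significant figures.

Volume: 188 m³ = 188,000 L.
Moles of Na₂CO₃: 3,540 g ÷ 106 g/mol = 33.4 mol → 66.79 eq of alkalinity.
As CaCO₃: 66.79 eq × 50 g/eq = 3340 g.
Rise: 3340 g / 188,000 L × 1000 = 17.76 mg/L.

17.8 ppm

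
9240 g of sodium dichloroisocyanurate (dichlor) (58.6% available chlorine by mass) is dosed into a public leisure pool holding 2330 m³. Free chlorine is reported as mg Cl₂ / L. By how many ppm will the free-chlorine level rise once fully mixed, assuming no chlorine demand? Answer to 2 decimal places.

Volume: 2330 m³ = 2,330,000 L.
Available chlorine delivered: 9240 g × 0.586 = 5415 g as Cl₂.
Concentration rise: 5415 g / 2,330,000 L = 2.324 mg/L = 2.32 ppm.

2.32 ppm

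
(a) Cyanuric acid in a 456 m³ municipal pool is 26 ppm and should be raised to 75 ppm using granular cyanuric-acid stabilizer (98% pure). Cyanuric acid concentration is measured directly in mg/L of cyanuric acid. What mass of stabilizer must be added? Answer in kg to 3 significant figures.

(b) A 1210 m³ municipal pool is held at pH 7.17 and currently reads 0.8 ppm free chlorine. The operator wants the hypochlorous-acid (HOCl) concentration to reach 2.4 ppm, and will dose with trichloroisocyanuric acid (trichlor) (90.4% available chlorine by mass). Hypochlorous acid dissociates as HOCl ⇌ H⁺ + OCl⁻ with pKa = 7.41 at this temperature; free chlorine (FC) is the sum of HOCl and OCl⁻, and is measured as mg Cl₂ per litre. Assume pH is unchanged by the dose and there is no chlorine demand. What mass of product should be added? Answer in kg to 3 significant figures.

(a) 22.8 kg; (b) 3.99 kg

(a) Volume: 456 m³ = 456,000 L.
(a) CYA to add: (75 − 26) = 49 mg/L × 456,000 L = 22,340 g cyanuric acid.
(a) At 98% purity: 22,340 / 0.98 = 22,800 g product.

(b) Volume: 1210 m³ = 1,210,000 L.
(b) [OCl⁻]/[HOCl] = 10^(pH − pKa) = 10^(7.17 − 7.41) = 0.5754; fraction as HOCl = 1/(1 + 0.5754) = 0.6347.
(b) Free chlorine required for 2.4 ppm HOCl: 2.4 / 0.6347 = 3.781 ppm.
(b) FC to add: 3.781 − 0.8 = 2.981 mg/L as Cl₂.
(b) Cl₂ equivalent: 2.981 mg/L × 1,210,000 L = 3607 g.
(b) Product at 90.4% available Cl: 3607 / 0.904 = 3990 g.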